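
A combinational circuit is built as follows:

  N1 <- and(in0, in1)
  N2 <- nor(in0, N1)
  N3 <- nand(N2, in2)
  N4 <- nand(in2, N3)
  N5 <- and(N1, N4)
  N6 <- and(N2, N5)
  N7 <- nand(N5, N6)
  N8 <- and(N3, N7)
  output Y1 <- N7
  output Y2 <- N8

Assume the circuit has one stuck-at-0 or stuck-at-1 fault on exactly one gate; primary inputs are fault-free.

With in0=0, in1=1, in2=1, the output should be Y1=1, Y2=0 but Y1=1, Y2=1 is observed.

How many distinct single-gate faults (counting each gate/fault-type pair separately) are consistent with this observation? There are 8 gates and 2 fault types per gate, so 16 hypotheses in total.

4

Fault-free: N1=0, N2=1, N3=0, N4=1, N5=0, N6=0, N7=1, N8=0 → Y1=1, Y2=0. Observed Y1=1, Y2=1.
  N1: stuck-at-1 ✓; others ✗
  N2: stuck-at-0 ✓; others ✗
  N3: stuck-at-1 ✓; others ✗
  N4: none of the 2 fault types match ✗
  N5: none of the 2 fault types match ✗
  N6: none of the 2 fault types match ✗
  N7: none of the 2 fault types match ✗
  N8: stuck-at-1 ✓; others ✗
Consistent faults: {N1 stuck-at-1, N2 stuck-at-0, N3 stuck-at-1, N8 stuck-at-1} — 4 in all.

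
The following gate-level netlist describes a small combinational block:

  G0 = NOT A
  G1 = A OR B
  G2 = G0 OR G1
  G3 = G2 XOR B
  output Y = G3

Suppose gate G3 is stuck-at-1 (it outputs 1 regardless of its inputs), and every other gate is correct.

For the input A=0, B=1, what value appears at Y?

1

Propagate with G3 forced: G0=1, G1=1, G2=1, G3=1 [stuck-at-1].
So Y = 1. (Without the fault it would be 0.)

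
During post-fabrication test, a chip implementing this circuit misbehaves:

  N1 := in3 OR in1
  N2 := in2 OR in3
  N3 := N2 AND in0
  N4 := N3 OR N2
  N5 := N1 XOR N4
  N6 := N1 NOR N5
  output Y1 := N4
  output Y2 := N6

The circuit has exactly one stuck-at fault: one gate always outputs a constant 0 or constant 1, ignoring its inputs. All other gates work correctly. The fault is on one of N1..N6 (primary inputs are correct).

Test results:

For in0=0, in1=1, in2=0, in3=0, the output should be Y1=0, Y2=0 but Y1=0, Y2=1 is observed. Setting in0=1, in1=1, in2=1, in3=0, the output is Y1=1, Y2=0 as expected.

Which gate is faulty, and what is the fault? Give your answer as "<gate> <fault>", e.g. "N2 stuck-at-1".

Fault-free values for test 1 (in0=0, in1=1, in2=0, in3=0): N1=1, N2=0, N3=0, N4=0, N5=1, N6=0, giving Y1=0, Y2=0. Observed Y1=0, Y2=1.
Test 1: faults giving observed Y1=0, Y2=1 are {N1 stuck-at-0, N6 stuck-at-1}.
Test 2 (in0=1, in1=1, in2=1, in3=0): fault-free N1=1, N2=1, N3=1, N4=1, N5=0, N6=0 → Y1=1, Y2=0; observed Y1=1, Y2=0. Eliminates N6 stuck-at-1.
Only N1 stuck-at-0 is consistent with every test.

N1 stuck-at-0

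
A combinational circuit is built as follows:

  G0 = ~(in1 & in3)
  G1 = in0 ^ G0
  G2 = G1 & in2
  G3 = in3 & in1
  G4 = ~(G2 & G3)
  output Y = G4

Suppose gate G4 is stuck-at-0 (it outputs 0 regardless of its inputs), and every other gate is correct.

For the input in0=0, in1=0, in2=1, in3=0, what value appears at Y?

0

Propagate with G4 forced: G0=1, G1=1, G2=1, G3=0, G4=0 [stuck-at-0].
So Y = 0. (Without the fault it would be 1.)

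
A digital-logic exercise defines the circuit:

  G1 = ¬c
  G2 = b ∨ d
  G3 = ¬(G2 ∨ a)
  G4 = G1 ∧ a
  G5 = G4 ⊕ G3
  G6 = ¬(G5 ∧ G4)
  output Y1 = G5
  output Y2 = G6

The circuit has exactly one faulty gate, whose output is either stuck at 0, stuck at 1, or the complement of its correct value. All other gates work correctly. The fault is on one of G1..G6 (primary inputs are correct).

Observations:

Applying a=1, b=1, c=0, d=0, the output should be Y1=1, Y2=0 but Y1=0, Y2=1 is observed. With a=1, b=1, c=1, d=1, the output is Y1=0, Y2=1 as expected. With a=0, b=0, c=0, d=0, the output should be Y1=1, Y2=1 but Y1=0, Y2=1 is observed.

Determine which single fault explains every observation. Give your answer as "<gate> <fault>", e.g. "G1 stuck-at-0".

G5 stuck-at-0

Fault-free values for test 1 (a=1, b=1, c=0, d=0): G1=1, G2=1, G3=0, G4=1, G5=1, G6=0, giving Y1=1, Y2=0. Observed Y1=0, Y2=1.
Test 1: faults giving observed Y1=0, Y2=1 are {G1 stuck-at-0, G1 inverted output, G3 stuck-at-1, G3 inverted output, G4 stuck-at-0, G4 inverted output, G5 stuck-at-0, G5 inverted output}.
Test 2 (a=1, b=1, c=1, d=1): fault-free G1=0, G2=1, G3=0, G4=0, G5=0, G6=1 → Y1=0, Y2=1; observed Y1=0, Y2=1. Eliminates G1 inverted output, G3 stuck-at-1, G3 inverted output, G4 inverted output, G5 inverted output.
Test 3 (a=0, b=0, c=0, d=0): fault-free G1=1, G2=0, G3=1, G4=0, G5=1, G6=1 → Y1=1, Y2=1; observed Y1=0, Y2=1. Eliminates G1 stuck-at-0, G4 stuck-at-0.
Only G5 stuck-at-0 is consistent with every test.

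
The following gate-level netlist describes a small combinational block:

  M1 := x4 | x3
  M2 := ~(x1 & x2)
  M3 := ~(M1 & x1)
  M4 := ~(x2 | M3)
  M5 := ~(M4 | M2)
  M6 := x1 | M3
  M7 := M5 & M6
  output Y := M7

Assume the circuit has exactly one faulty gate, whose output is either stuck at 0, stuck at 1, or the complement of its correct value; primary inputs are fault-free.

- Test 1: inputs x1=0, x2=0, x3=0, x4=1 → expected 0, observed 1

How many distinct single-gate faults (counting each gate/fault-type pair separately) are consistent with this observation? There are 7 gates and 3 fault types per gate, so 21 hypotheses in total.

6

Fault-free: M1=1, M2=1, M3=1, M4=0, M5=0, M6=1, M7=0 → 0. Observed 1.
  M1: none of the 3 fault types match ✗
  M2: stuck-at-0, inverted output ✓; others ✗
  M3: none of the 3 fault types match ✗
  M4: none of the 3 fault types match ✗
  M5: stuck-at-1, inverted output ✓; others ✗
  M6: none of the 3 fault types match ✗
  M7: stuck-at-1, inverted output ✓; others ✗
Consistent faults: {M2 stuck-at-0, M2 inverted output, M5 stuck-at-1, M5 inverted output, M7 stuck-at-1, M7 inverted output} — 6 in all.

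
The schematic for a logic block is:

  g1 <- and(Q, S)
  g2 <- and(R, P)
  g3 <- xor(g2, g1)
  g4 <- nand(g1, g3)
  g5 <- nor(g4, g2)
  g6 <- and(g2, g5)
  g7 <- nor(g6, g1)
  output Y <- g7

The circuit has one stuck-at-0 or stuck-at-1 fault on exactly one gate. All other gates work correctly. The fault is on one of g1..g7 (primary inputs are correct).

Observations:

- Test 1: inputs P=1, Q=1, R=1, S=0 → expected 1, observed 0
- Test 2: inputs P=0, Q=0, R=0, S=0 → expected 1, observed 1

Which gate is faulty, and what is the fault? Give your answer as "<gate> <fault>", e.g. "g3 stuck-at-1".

Fault-free values for test 1 (P=1, Q=1, R=1, S=0): g1=0, g2=1, g3=1, g4=1, g5=0, g6=0, g7=1, giving Y=1. Observed 0.
Test 1: faults giving observed 0 are {g1 stuck-at-1, g5 stuck-at-1, g6 stuck-at-1, g7 stuck-at-0}.
Test 2 (P=0, Q=0, R=0, S=0): fault-free g1=0, g2=0, g3=0, g4=1, g5=0, g6=0, g7=1 → 1; observed 1. Eliminates g1 stuck-at-1, g6 stuck-at-1, g7 stuck-at-0.
Only g5 stuck-at-1 is consistent with every test.

g5 stuck-at-1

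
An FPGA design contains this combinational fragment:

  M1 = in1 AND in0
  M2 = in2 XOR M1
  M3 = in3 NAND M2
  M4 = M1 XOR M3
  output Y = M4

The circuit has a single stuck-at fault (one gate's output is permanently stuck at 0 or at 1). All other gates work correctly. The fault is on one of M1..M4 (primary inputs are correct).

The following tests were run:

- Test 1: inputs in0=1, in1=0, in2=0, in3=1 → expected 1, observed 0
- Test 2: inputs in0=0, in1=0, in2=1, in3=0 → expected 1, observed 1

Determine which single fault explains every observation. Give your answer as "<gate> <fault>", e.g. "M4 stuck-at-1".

M2 stuck-at-1

Fault-free values for test 1 (in0=1, in1=0, in2=0, in3=1): M1=0, M2=0, M3=1, M4=1, giving Y=1. Observed 0.
Test 1: faults giving observed 0 are {M2 stuck-at-1, M3 stuck-at-0, M4 stuck-at-0}.
Test 2 (in0=0, in1=0, in2=1, in3=0): fault-free M1=0, M2=1, M3=1, M4=1 → 1; observed 1. Eliminates M3 stuck-at-0, M4 stuck-at-0.
Only M2 stuck-at-1 is consistent with every test.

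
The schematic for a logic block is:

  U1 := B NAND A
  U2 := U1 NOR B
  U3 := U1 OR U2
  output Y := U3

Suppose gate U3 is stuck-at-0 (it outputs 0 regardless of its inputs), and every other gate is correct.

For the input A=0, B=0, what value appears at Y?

0

Propagate with U3 forced: U1=1, U2=0, U3=0 [stuck-at-0].
So Y = 0. (Without the fault it would be 1.)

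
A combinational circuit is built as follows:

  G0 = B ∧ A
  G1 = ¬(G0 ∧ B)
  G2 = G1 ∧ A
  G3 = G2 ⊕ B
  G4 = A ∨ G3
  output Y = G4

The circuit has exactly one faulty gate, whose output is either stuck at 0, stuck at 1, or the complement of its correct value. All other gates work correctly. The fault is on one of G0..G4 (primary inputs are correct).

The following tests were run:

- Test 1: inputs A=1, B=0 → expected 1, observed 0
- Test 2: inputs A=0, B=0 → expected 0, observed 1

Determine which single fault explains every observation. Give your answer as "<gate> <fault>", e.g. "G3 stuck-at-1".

Fault-free values for test 1 (A=1, B=0): G0=0, G1=1, G2=1, G3=1, G4=1, giving Y=1. Observed 0.
Test 1: faults giving observed 0 are {G4 stuck-at-0, G4 inverted output}.
Test 2 (A=0, B=0): fault-free G0=0, G1=1, G2=0, G3=0, G4=0 → 0; observed 1. Eliminates G4 stuck-at-0.
Only G4 inverted output is consistent with every test.

G4 inverted output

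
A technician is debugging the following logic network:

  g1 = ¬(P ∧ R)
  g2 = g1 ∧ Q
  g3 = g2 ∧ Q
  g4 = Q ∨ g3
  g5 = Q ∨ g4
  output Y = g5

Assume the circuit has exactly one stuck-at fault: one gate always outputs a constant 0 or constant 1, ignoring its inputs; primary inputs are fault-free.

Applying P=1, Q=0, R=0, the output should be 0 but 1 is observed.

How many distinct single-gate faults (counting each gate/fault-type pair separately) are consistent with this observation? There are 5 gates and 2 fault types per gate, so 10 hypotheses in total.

3

Fault-free: g1=1, g2=0, g3=0, g4=0, g5=0 → 0. Observed 1.
  g1 stuck-at-0: output 0 ✗
  g1 stuck-at-1: output 0 ✗
  g2 stuck-at-0: output 0 ✗
  g2 stuck-at-1: output 0 ✗
  g3 stuck-at-0: output 0 ✗
  g3 stuck-at-1: output 1 ✓
  g4 stuck-at-0: output 0 ✗
  g4 stuck-at-1: output 1 ✓
  g5 stuck-at-0: output 0 ✗
  g5 stuck-at-1: output 1 ✓
Consistent faults: {g3 stuck-at-1, g4 stuck-at-1, g5 stuck-at-1} — 3 in all.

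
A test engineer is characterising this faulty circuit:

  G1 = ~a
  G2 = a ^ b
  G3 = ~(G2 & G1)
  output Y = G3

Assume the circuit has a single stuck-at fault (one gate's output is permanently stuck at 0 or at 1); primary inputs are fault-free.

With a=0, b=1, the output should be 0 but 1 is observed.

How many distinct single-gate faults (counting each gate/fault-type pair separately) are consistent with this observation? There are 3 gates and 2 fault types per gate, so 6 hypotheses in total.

3

Fault-free: G1=1, G2=1, G3=0 → 0. Observed 1.
  G1 stuck-at-0: output 1 ✓
  G1 stuck-at-1: output 0 ✗
  G2 stuck-at-0: output 1 ✓
  G2 stuck-at-1: output 0 ✗
  G3 stuck-at-0: output 0 ✗
  G3 stuck-at-1: output 1 ✓
Consistent faults: {G1 stuck-at-0, G2 stuck-at-0, G3 stuck-at-1} — 3 in all.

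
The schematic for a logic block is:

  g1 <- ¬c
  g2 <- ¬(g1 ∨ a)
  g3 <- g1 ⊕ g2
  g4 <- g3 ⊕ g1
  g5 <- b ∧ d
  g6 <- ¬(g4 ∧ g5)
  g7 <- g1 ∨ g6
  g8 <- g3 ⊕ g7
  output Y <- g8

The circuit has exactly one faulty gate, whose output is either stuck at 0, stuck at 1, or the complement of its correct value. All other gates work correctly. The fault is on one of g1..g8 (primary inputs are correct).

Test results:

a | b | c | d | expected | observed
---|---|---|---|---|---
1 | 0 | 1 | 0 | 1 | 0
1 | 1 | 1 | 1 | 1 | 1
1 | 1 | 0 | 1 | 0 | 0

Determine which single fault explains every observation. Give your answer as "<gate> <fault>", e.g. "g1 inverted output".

g3 stuck-at-1

Fault-free values for test 1 (a=1, b=0, c=1, d=0): g1=0, g2=0, g3=0, g4=0, g5=0, g6=1, g7=1, g8=1, giving Y=1. Observed 0.
Test 1: faults giving observed 0 are {g1 stuck-at-1, g1 inverted output, g2 stuck-at-1, g2 inverted output, g3 stuck-at-1, g3 inverted output, g6 stuck-at-0, g6 inverted output, g7 stuck-at-0, g7 inverted output, g8 stuck-at-0, g8 inverted output}.
Test 2 (a=1, b=1, c=1, d=1): fault-free g1=0, g2=0, g3=0, g4=0, g5=1, g6=1, g7=1, g8=1 → 1; observed 1. Eliminates g1 stuck-at-1, g1 inverted output, g6 stuck-at-0, g6 inverted output, g7 stuck-at-0, g7 inverted output, g8 stuck-at-0, g8 inverted output.
Test 3 (a=1, b=1, c=0, d=1): fault-free g1=1, g2=0, g3=1, g4=0, g5=1, g6=1, g7=1, g8=0 → 0; observed 0. Eliminates g2 stuck-at-1, g2 inverted output, g3 inverted output.
Only g3 stuck-at-1 is consistent with every test.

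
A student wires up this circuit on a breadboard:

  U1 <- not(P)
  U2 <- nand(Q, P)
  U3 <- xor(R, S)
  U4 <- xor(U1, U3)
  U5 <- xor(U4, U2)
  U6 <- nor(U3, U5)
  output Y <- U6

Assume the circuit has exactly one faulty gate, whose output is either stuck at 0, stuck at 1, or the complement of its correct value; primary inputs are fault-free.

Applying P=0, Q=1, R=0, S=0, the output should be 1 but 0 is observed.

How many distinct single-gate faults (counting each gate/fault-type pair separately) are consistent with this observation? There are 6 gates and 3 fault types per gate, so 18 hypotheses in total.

Fault-free: U1=1, U2=1, U3=0, U4=1, U5=0, U6=1 → 1. Observed 0.
  U1: stuck-at-0, inverted output ✓; others ✗
  U2: stuck-at-0, inverted output ✓; others ✗
  U3: stuck-at-1, inverted output ✓; others ✗
  U4: stuck-at-0, inverted output ✓; others ✗
  U5: stuck-at-1, inverted output ✓; others ✗
  U6: stuck-at-0, inverted output ✓; others ✗
Consistent faults: {U1 stuck-at-0, U1 inverted output, U2 stuck-at-0, U2 inverted output, U3 stuck-at-1, U3 inverted output, U4 stuck-at-0, U4 inverted output, U5 stuck-at-1, U5 inverted output, U6 stuck-at-0, U6 inverted output} — 12 in all.

12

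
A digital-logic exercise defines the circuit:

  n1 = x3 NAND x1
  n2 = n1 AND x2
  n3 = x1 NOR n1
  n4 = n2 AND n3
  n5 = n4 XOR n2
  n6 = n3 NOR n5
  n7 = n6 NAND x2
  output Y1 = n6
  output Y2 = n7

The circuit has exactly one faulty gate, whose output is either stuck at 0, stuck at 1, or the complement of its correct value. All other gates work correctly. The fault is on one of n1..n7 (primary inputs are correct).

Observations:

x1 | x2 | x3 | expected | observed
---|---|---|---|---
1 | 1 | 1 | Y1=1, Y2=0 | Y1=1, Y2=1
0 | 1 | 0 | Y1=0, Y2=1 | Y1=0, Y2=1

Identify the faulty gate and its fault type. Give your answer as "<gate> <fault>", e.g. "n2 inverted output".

n7 stuck-at-1

Fault-free values for test 1 (x1=1, x2=1, x3=1): n1=0, n2=0, n3=0, n4=0, n5=0, n6=1, n7=0, giving Y1=1, Y2=0. Observed Y1=1, Y2=1.
Test 1: faults giving observed Y1=1, Y2=1 are {n7 stuck-at-1, n7 inverted output}.
Test 2 (x1=0, x2=1, x3=0): fault-free n1=1, n2=1, n3=0, n4=0, n5=1, n6=0, n7=1 → Y1=0, Y2=1; observed Y1=0, Y2=1. Eliminates n7 inverted output.
Only n7 stuck-at-1 is consistent with every test.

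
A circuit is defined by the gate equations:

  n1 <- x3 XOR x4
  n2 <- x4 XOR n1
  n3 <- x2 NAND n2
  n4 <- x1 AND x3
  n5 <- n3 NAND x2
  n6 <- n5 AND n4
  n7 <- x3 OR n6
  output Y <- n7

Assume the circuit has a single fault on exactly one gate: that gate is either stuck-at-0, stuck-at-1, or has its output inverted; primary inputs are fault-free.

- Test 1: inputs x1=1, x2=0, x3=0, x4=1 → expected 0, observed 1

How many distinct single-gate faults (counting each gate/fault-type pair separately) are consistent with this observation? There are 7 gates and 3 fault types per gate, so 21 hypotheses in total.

6

Fault-free: n1=1, n2=0, n3=1, n4=0, n5=1, n6=0, n7=0 → 0. Observed 1.
  n1: none of the 3 fault types match ✗
  n2: none of the 3 fault types match ✗
  n3: none of the 3 fault types match ✗
  n4: stuck-at-1, inverted output ✓; others ✗
  n5: none of the 3 fault types match ✗
  n6: stuck-at-1, inverted output ✓; others ✗
  n7: stuck-at-1, inverted output ✓; others ✗
Consistent faults: {n4 stuck-at-1, n4 inverted output, n6 stuck-at-1, n6 inverted output, n7 stuck-at-1, n7 inverted output} — 6 in all.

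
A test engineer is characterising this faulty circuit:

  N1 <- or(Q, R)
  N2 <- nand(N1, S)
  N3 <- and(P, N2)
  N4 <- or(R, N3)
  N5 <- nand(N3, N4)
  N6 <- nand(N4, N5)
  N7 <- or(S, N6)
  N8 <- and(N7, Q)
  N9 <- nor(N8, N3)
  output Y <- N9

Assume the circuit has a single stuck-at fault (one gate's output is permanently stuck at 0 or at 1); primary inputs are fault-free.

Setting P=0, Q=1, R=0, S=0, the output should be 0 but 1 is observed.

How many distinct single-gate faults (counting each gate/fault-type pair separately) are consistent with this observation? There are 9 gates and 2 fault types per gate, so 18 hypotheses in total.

Fault-free: N1=1, N2=1, N3=0, N4=0, N5=1, N6=1, N7=1, N8=1, N9=0 → 0. Observed 1.
  N1: none of the 2 fault types match ✗
  N2: none of the 2 fault types match ✗
  N3: none of the 2 fault types match ✗
  N4: stuck-at-1 ✓; others ✗
  N5: none of the 2 fault types match ✗
  N6: stuck-at-0 ✓; others ✗
  N7: stuck-at-0 ✓; others ✗
  N8: stuck-at-0 ✓; others ✗
  N9: stuck-at-1 ✓; others ✗
Consistent faults: {N4 stuck-at-1, N6 stuck-at-0, N7 stuck-at-0, N8 stuck-at-0, N9 stuck-at-1} — 5 in all.

5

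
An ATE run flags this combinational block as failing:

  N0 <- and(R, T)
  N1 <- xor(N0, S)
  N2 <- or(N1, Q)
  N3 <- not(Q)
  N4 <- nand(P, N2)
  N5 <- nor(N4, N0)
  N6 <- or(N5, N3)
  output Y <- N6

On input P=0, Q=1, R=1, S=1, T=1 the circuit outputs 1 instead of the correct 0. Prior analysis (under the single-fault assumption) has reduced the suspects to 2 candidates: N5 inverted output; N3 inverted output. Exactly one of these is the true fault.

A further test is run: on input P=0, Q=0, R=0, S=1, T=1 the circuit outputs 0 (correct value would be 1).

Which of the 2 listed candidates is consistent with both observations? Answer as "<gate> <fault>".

N3 inverted output

Evaluate each candidate on input P=0, Q=0, R=0, S=1, T=1:
  N5 inverted output: N0=0, N1=1, N2=1, N3=1, N4=1, N5=1 [inverted output], N6=1 → 1 — eliminated
  N3 inverted output: N0=0, N1=1, N2=1, N3=0 [inverted output], N4=1, N5=0, N6=0 → 0 — matches
Only N3 inverted output reproduces the observed 0.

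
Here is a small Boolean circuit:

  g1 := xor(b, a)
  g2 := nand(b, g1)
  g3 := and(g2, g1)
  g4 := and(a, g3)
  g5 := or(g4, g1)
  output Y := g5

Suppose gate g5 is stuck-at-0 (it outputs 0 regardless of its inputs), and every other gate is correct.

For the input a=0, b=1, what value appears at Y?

0

Propagate with g5 forced: g1=1, g2=0, g3=0, g4=0, g5=0 [stuck-at-0].
So Y = 0. (Without the fault it would be 1.)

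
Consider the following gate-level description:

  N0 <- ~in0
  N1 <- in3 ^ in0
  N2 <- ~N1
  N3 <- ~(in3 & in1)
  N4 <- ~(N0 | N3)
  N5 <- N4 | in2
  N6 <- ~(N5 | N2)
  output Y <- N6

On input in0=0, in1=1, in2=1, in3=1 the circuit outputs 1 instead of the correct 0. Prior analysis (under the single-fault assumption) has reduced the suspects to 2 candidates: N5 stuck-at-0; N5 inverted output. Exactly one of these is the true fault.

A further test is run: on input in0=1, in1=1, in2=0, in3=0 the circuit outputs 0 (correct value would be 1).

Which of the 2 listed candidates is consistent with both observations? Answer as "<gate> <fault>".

N5 inverted output

Evaluate each candidate on input in0=1, in1=1, in2=0, in3=0:
  N5 stuck-at-0: N0=0, N1=1, N2=0, N3=1, N4=0, N5=0 [stuck-at-0], N6=1 → 1 — eliminated
  N5 inverted output: N0=0, N1=1, N2=0, N3=1, N4=0, N5=1 [inverted output], N6=0 → 0 — matches
Only N5 inverted output reproduces the observed 0.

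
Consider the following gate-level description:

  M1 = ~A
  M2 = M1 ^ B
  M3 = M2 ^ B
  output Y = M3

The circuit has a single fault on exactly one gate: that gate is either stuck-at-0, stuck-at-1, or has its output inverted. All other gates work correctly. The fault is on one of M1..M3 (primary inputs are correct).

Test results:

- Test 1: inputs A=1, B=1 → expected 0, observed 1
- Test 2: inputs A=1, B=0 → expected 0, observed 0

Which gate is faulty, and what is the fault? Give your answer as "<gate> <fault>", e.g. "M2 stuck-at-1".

M2 stuck-at-0

Fault-free values for test 1 (A=1, B=1): M1=0, M2=1, M3=0, giving Y=0. Observed 1.
Test 1: faults giving observed 1 are {M1 stuck-at-1, M1 inverted output, M2 stuck-at-0, M2 inverted output, M3 stuck-at-1, M3 inverted output}.
Test 2 (A=1, B=0): fault-free M1=0, M2=0, M3=0 → 0; observed 0. Eliminates M1 stuck-at-1, M1 inverted output, M2 inverted output, M3 stuck-at-1, M3 inverted output.
Only M2 stuck-at-0 is consistent with every test.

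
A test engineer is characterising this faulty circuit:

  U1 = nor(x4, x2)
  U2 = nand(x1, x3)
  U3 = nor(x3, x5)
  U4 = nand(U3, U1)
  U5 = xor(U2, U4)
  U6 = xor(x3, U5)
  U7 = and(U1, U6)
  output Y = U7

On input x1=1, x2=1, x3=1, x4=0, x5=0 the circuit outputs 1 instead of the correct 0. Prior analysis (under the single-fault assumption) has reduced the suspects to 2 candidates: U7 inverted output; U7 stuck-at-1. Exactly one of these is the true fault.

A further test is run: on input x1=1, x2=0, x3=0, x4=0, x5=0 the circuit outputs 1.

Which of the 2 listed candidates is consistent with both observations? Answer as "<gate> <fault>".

U7 stuck-at-1

Evaluate each candidate on input x1=1, x2=0, x3=0, x4=0, x5=0:
  U7 inverted output: U1=1, U2=1, U3=1, U4=0, U5=1, U6=1, U7=0 [inverted output] → 0 — eliminated
  U7 stuck-at-1: U1=1, U2=1, U3=1, U4=0, U5=1, U6=1, U7=1 [stuck-at-1] → 1 — matches
Only U7 stuck-at-1 reproduces the observed 1.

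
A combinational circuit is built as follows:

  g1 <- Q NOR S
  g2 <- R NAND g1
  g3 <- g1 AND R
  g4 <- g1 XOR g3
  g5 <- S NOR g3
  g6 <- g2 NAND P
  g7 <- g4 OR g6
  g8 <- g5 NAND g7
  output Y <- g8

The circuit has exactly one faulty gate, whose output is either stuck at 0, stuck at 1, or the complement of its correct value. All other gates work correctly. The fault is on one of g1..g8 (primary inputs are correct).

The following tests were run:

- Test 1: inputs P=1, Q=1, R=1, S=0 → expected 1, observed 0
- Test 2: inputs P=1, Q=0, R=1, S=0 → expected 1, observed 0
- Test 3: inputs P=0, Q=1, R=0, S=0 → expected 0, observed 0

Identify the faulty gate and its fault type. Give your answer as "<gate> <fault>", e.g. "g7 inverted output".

g8 stuck-at-0

Fault-free values for test 1 (P=1, Q=1, R=1, S=0): g1=0, g2=1, g3=0, g4=0, g5=1, g6=0, g7=0, g8=1, giving Y=1. Observed 0.
Test 1: faults giving observed 0 are {g2 stuck-at-0, g2 inverted output, g4 stuck-at-1, g4 inverted output, g6 stuck-at-1, g6 inverted output, g7 stuck-at-1, g7 inverted output, g8 stuck-at-0, g8 inverted output}.
Test 2 (P=1, Q=0, R=1, S=0): fault-free g1=1, g2=0, g3=1, g4=0, g5=0, g6=1, g7=1, g8=1 → 1; observed 0. Eliminates g2 stuck-at-0, g2 inverted output, g4 stuck-at-1, g4 inverted output, g6 stuck-at-1, g6 inverted output, g7 stuck-at-1, g7 inverted output.
Test 3 (P=0, Q=1, R=0, S=0): fault-free g1=0, g2=1, g3=0, g4=0, g5=1, g6=1, g7=1, g8=0 → 0; observed 0. Eliminates g8 inverted output.
Only g8 stuck-at-0 is consistent with every test.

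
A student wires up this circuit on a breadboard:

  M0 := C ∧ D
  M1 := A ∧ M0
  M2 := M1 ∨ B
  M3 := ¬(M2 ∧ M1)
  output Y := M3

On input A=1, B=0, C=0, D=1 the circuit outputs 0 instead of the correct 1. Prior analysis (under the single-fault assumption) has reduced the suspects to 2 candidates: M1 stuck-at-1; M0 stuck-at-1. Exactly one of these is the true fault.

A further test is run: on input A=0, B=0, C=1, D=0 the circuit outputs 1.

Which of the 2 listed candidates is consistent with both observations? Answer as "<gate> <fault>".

M0 stuck-at-1

Evaluate each candidate on input A=0, B=0, C=1, D=0:
  M1 stuck-at-1: M0=0, M1=1 [stuck-at-1], M2=1, M3=0 → 0 — eliminated
  M0 stuck-at-1: M0=1 [stuck-at-1], M1=0, M2=0, M3=1 → 1 — matches
Only M0 stuck-at-1 reproduces the observed 1.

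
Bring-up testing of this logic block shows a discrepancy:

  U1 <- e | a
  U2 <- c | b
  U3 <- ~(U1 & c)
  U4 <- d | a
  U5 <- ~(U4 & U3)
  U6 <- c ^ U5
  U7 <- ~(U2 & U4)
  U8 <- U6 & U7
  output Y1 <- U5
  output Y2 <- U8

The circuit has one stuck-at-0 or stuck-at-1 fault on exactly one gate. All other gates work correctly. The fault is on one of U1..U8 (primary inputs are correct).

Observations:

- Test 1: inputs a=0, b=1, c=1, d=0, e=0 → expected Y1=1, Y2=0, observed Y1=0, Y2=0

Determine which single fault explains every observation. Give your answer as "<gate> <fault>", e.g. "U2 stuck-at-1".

U4 stuck-at-1

Fault-free values for test 1 (a=0, b=1, c=1, d=0, e=0): U1=0, U2=1, U3=1, U4=0, U5=1, U6=0, U7=1, U8=0, giving Y1=1, Y2=0. Observed Y1=0, Y2=0.
Test 1: faults giving observed Y1=0, Y2=0 are {U4 stuck-at-1}.
Only U4 stuck-at-1 is consistent with every test.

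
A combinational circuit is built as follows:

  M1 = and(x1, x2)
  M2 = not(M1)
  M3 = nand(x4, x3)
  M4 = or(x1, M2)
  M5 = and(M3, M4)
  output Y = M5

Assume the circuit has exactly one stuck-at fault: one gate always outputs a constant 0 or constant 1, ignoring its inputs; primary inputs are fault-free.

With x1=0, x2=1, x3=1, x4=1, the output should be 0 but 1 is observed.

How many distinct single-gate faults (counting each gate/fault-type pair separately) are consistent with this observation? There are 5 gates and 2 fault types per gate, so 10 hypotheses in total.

2

Fault-free: M1=0, M2=1, M3=0, M4=1, M5=0 → 0. Observed 1.
  M1 stuck-at-0: output 0 ✗
  M1 stuck-at-1: output 0 ✗
  M2 stuck-at-0: output 0 ✗
  M2 stuck-at-1: output 0 ✗
  M3 stuck-at-0: output 0 ✗
  M3 stuck-at-1: output 1 ✓
  M4 stuck-at-0: output 0 ✗
  M4 stuck-at-1: output 0 ✗
  M5 stuck-at-0: output 0 ✗
  M5 stuck-at-1: output 1 ✓
Consistent faults: {M3 stuck-at-1, M5 stuck-at-1} — 2 in all.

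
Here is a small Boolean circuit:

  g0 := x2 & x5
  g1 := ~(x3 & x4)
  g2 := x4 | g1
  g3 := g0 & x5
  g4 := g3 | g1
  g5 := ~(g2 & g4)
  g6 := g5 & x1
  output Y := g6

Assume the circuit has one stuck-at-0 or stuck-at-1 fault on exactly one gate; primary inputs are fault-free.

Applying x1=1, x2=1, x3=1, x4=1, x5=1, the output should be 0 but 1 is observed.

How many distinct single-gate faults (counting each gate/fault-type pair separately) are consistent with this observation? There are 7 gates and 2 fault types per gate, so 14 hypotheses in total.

6

Fault-free: g0=1, g1=0, g2=1, g3=1, g4=1, g5=0, g6=0 → 0. Observed 1.
  g0 stuck-at-0: output 1 ✓
  g0 stuck-at-1: output 0 ✗
  g1 stuck-at-0: output 0 ✗
  g1 stuck-at-1: output 0 ✗
  g2 stuck-at-0: output 1 ✓
  g2 stuck-at-1: output 0 ✗
  g3 stuck-at-0: output 1 ✓
  g3 stuck-at-1: output 0 ✗
  g4 stuck-at-0: output 1 ✓
  g4 stuck-at-1: output 0 ✗
  g5 stuck-at-0: output 0 ✗
  g5 stuck-at-1: output 1 ✓
  g6 stuck-at-0: output 0 ✗
  g6 stuck-at-1: output 1 ✓
Consistent faults: {g0 stuck-at-0, g2 stuck-at-0, g3 stuck-at-0, g4 stuck-at-0, g5 stuck-at-1, g6 stuck-at-1} — 6 in all.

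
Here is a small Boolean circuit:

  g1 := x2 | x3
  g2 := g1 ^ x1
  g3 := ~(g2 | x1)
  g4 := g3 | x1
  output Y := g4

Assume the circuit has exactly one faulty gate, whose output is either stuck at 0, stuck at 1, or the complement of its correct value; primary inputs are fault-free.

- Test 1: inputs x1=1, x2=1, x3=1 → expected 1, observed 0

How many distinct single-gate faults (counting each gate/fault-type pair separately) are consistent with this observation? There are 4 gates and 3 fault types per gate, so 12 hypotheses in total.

2

Fault-free: g1=1, g2=0, g3=0, g4=1 → 1. Observed 0.
  g1 stuck-at-0: output 1 ✗
  g1 stuck-at-1: output 1 ✗
  g1 inverted output: output 1 ✗
  g2 stuck-at-0: output 1 ✗
  g2 stuck-at-1: output 1 ✗
  g2 inverted output: output 1 ✗
  g3 stuck-at-0: output 1 ✗
  g3 stuck-at-1: output 1 ✗
  g3 inverted output: output 1 ✗
  g4 stuck-at-0: output 0 ✓
  g4 stuck-at-1: output 1 ✗
  g4 inverted output: output 0 ✓
Consistent faults: {g4 stuck-at-0, g4 inverted output} — 2 in all.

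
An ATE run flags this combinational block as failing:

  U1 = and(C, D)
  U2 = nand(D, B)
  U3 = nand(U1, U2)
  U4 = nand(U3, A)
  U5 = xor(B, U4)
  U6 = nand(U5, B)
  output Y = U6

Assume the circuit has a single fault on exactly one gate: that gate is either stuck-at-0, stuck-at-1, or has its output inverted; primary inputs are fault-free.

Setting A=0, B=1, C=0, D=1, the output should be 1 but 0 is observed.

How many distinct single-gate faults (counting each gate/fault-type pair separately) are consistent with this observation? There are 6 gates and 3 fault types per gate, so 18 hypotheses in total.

6

Fault-free: U1=0, U2=0, U3=1, U4=1, U5=0, U6=1 → 1. Observed 0.
  U1: none of the 3 fault types match ✗
  U2: none of the 3 fault types match ✗
  U3: none of the 3 fault types match ✗
  U4: stuck-at-0, inverted output ✓; others ✗
  U5: stuck-at-1, inverted output ✓; others ✗
  U6: stuck-at-0, inverted output ✓; others ✗
Consistent faults: {U4 stuck-at-0, U4 inverted output, U5 stuck-at-1, U5 inverted output, U6 stuck-at-0, U6 inverted output} — 6 in all.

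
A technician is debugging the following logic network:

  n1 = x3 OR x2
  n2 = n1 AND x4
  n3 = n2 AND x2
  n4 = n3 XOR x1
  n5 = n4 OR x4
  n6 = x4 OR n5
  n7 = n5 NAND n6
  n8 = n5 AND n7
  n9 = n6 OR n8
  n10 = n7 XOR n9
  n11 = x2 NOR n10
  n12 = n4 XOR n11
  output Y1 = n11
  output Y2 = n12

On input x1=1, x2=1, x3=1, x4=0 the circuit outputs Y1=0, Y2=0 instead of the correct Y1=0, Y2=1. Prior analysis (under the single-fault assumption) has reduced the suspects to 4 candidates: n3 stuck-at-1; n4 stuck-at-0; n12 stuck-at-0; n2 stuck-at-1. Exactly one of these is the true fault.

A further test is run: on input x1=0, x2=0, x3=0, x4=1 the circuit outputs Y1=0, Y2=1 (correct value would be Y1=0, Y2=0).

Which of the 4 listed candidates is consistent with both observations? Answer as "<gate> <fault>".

n3 stuck-at-1

Evaluate each candidate on input x1=0, x2=0, x3=0, x4=1:
  n3 stuck-at-1: n1=0, n2=0, n3=1 [stuck-at-1], n4=1, n5=1, n6=1, n7=0, n8=0, n9=1, n10=1, n11=0, n12=1 → Y1=0, Y2=1 — matches
  n4 stuck-at-0: n1=0, n2=0, n3=0, n4=0 [stuck-at-0], n5=1, n6=1, n7=0, n8=0, n9=1, n10=1, n11=0, n12=0 → Y1=0, Y2=0 — eliminated
  n12 stuck-at-0: n1=0, n2=0, n3=0, n4=0, n5=1, n6=1, n7=0, n8=0, n9=1, n10=1, n11=0, n12=0 [stuck-at-0] → Y1=0, Y2=0 — eliminated
  n2 stuck-at-1: n1=0, n2=1 [stuck-at-1], n3=0, n4=0, n5=1, n6=1, n7=0, n8=0, n9=1, n10=1, n11=0, n12=0 → Y1=0, Y2=0 — eliminated
Only n3 stuck-at-1 reproduces the observed Y1=0, Y2=1.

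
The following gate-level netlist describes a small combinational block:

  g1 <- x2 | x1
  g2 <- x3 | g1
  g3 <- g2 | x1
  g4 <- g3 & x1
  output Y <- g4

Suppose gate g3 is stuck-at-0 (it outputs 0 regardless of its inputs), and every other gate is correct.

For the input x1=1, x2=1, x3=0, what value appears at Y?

Propagate with g3 forced: g1=1, g2=1, g3=0 [stuck-at-0], g4=0.
So Y = 0. (Without the fault it would be 1.)

0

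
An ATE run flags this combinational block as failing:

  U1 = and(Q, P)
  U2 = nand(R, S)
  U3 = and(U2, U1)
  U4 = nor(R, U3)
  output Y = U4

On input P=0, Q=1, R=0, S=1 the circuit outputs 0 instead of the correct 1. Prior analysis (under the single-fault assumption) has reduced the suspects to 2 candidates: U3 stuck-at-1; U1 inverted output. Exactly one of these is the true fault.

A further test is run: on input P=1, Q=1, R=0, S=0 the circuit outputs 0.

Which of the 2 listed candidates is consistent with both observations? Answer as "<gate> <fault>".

Evaluate each candidate on input P=1, Q=1, R=0, S=0:
  U3 stuck-at-1: U1=1, U2=1, U3=1 [stuck-at-1], U4=0 → 0 — matches
  U1 inverted output: U1=0 [inverted output], U2=1, U3=0, U4=1 → 1 — eliminated
Only U3 stuck-at-1 reproduces the observed 0.

U3 stuck-at-1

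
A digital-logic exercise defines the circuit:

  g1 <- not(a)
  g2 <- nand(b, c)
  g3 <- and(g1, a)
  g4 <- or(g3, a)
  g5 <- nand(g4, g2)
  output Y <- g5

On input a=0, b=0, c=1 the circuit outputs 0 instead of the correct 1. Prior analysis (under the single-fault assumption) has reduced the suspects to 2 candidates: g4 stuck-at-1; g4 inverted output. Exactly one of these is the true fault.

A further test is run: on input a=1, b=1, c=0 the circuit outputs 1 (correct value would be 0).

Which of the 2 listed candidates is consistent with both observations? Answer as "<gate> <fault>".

g4 inverted output

Evaluate each candidate on input a=1, b=1, c=0:
  g4 stuck-at-1: g1=0, g2=1, g3=0, g4=1 [stuck-at-1], g5=0 → 0 — eliminated
  g4 inverted output: g1=0, g2=1, g3=0, g4=0 [inverted output], g5=1 → 1 — matches
Only g4 inverted output reproduces the observed 1.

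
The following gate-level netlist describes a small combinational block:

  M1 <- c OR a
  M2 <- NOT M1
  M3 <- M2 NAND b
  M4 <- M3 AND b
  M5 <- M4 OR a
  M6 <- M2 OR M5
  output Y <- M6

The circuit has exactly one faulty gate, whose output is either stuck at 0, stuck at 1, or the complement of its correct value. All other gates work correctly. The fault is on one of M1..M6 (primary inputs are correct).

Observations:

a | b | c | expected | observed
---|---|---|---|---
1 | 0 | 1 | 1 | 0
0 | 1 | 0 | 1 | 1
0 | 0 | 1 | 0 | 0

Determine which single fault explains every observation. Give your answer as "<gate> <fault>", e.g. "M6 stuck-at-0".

M5 stuck-at-0

Fault-free values for test 1 (a=1, b=0, c=1): M1=1, M2=0, M3=1, M4=0, M5=1, M6=1, giving Y=1. Observed 0.
Test 1: faults giving observed 0 are {M5 stuck-at-0, M5 inverted output, M6 stuck-at-0, M6 inverted output}.
Test 2 (a=0, b=1, c=0): fault-free M1=0, M2=1, M3=0, M4=0, M5=0, M6=1 → 1; observed 1. Eliminates M6 stuck-at-0, M6 inverted output.
Test 3 (a=0, b=0, c=1): fault-free M1=1, M2=0, M3=1, M4=0, M5=0, M6=0 → 0; observed 0. Eliminates M5 inverted output.
Only M5 stuck-at-0 is consistent with every test.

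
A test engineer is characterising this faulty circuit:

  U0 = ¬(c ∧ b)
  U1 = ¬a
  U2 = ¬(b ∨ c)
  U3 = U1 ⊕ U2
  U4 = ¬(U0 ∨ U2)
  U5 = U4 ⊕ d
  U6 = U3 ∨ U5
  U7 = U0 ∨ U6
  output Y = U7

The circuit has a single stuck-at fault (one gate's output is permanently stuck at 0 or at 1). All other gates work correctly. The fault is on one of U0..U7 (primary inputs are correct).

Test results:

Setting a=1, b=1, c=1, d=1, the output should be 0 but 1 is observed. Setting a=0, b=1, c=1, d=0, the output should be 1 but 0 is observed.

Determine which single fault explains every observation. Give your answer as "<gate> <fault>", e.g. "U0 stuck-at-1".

Fault-free values for test 1 (a=1, b=1, c=1, d=1): U0=0, U1=0, U2=0, U3=0, U4=1, U5=0, U6=0, U7=0, giving Y=0. Observed 1.
Test 1: faults giving observed 1 are {U0 stuck-at-1, U1 stuck-at-1, U2 stuck-at-1, U3 stuck-at-1, U4 stuck-at-0, U5 stuck-at-1, U6 stuck-at-1, U7 stuck-at-1}.
Test 2 (a=0, b=1, c=1, d=0): fault-free U0=0, U1=1, U2=0, U3=1, U4=1, U5=1, U6=1, U7=1 → 1; observed 0. Eliminates U0 stuck-at-1, U1 stuck-at-1, U3 stuck-at-1, U4 stuck-at-0, U5 stuck-at-1, U6 stuck-at-1, U7 stuck-at-1.
Only U2 stuck-at-1 is consistent with every test.

U2 stuck-at-1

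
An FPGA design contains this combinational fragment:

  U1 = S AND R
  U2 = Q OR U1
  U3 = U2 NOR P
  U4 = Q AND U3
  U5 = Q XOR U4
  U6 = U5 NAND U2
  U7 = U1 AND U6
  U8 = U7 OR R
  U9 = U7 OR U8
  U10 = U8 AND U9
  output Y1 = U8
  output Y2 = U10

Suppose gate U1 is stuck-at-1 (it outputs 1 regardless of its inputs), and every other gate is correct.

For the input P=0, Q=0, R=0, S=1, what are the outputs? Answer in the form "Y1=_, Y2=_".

Y1=1, Y2=1

Propagate with U1 forced: U1=1 [stuck-at-1], U2=1, U3=0, U4=0, U5=0, U6=1, U7=1, U8=1, U9=1, U10=1.
So the outputs are Y1=1, Y2=1. (Without the fault they would be Y1=0, Y2=0.)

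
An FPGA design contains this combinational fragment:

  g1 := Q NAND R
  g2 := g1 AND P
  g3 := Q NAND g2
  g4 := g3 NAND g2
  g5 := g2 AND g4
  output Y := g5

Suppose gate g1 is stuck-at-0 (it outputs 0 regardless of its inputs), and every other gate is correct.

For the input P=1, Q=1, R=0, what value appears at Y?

0

Propagate with g1 forced: g1=0 [stuck-at-0], g2=0, g3=1, g4=1, g5=0.
So Y = 0. (Without the fault it would be 1.)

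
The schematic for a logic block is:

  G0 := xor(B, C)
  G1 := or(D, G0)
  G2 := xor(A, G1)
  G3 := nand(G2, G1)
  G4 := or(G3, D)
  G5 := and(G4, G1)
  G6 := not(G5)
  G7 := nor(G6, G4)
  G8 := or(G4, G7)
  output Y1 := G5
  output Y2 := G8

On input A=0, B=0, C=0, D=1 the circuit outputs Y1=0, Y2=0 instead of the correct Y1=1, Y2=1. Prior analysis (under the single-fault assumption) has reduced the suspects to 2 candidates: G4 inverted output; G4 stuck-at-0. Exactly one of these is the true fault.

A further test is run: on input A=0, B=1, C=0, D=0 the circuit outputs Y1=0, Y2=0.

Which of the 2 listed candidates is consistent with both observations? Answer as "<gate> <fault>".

G4 stuck-at-0

Evaluate each candidate on input A=0, B=1, C=0, D=0:
  G4 inverted output: G0=1, G1=1, G2=1, G3=0, G4=1 [inverted output], G5=1, G6=0, G7=0, G8=1 → Y1=1, Y2=1 — eliminated
  G4 stuck-at-0: G0=1, G1=1, G2=1, G3=0, G4=0 [stuck-at-0], G5=0, G6=1, G7=0, G8=0 → Y1=0, Y2=0 — matches
Only G4 stuck-at-0 reproduces the observed Y1=0, Y2=0.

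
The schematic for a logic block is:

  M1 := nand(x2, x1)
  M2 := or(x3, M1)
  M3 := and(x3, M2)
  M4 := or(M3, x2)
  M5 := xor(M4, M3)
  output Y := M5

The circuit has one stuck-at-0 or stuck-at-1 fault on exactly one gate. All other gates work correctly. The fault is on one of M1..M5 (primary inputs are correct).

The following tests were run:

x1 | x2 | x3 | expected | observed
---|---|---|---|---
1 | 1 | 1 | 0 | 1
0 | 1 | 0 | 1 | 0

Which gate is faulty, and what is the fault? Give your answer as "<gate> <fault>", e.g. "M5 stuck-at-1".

M4 stuck-at-0

Fault-free values for test 1 (x1=1, x2=1, x3=1): M1=0, M2=1, M3=1, M4=1, M5=0, giving Y=0. Observed 1.
Test 1: faults giving observed 1 are {M2 stuck-at-0, M3 stuck-at-0, M4 stuck-at-0, M5 stuck-at-1}.
Test 2 (x1=0, x2=1, x3=0): fault-free M1=1, M2=1, M3=0, M4=1, M5=1 → 1; observed 0. Eliminates M2 stuck-at-0, M3 stuck-at-0, M5 stuck-at-1.
Only M4 stuck-at-0 is consistent with every test.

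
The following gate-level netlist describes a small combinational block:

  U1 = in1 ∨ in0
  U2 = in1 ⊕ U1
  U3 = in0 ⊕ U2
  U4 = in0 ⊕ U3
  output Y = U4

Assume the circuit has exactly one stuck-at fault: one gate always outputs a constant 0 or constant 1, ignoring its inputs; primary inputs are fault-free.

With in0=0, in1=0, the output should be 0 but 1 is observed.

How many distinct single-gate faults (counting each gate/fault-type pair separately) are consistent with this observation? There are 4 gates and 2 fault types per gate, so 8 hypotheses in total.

Fault-free: U1=0, U2=0, U3=0, U4=0 → 0. Observed 1.
  U1 stuck-at-0: output 0 ✗
  U1 stuck-at-1: output 1 ✓
  U2 stuck-at-0: output 0 ✗
  U2 stuck-at-1: output 1 ✓
  U3 stuck-at-0: output 0 ✗
  U3 stuck-at-1: output 1 ✓
  U4 stuck-at-0: output 0 ✗
  U4 stuck-at-1: output 1 ✓
Consistent faults: {U1 stuck-at-1, U2 stuck-at-1, U3 stuck-at-1, U4 stuck-at-1} — 4 in all.

4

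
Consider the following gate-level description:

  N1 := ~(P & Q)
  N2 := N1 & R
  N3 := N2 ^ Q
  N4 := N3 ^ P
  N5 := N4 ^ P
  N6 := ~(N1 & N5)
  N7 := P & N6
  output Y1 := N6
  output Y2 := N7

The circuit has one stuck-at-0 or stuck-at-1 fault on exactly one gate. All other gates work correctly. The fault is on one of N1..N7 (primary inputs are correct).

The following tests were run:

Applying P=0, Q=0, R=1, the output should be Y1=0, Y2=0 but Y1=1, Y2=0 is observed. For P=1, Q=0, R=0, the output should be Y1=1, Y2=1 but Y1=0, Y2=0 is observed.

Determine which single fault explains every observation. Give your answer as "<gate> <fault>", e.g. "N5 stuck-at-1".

Fault-free values for test 1 (P=0, Q=0, R=1): N1=1, N2=1, N3=1, N4=1, N5=1, N6=0, N7=0, giving Y1=0, Y2=0. Observed Y1=1, Y2=0.
Test 1: faults giving observed Y1=1, Y2=0 are {N1 stuck-at-0, N2 stuck-at-0, N3 stuck-at-0, N4 stuck-at-0, N5 stuck-at-0, N6 stuck-at-1}.
Test 2 (P=1, Q=0, R=0): fault-free N1=1, N2=0, N3=0, N4=1, N5=0, N6=1, N7=1 → Y1=1, Y2=1; observed Y1=0, Y2=0. Eliminates N1 stuck-at-0, N2 stuck-at-0, N3 stuck-at-0, N5 stuck-at-0, N6 stuck-at-1.
Only N4 stuck-at-0 is consistent with every test.

N4 stuck-at-0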